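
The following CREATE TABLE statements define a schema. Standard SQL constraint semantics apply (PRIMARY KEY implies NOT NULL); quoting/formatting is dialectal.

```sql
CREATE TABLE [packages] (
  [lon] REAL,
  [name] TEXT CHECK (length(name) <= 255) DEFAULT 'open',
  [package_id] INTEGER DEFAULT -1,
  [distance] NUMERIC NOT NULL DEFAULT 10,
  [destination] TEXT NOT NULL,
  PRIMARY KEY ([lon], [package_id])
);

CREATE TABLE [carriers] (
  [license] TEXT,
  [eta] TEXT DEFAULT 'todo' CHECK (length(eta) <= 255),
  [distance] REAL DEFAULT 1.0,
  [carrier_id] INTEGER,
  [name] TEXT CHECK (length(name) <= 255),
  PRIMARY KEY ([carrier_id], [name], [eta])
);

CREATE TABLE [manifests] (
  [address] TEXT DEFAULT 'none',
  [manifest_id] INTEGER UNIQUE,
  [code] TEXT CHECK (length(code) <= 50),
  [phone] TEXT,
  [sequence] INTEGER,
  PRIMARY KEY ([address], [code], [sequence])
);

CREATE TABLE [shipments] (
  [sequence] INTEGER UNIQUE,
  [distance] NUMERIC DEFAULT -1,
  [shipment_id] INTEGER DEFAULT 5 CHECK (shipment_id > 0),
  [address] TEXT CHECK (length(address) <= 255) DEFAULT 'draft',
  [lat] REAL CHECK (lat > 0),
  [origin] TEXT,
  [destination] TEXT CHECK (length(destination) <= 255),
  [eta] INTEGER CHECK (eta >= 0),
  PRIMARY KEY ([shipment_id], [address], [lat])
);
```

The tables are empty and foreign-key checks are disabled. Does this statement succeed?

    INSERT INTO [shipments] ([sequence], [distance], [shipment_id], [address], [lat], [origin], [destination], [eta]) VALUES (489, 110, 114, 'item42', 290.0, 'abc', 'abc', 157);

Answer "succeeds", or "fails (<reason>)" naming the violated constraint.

succeeds

NOT NULL columns: address is supplied; lat is supplied; shipment_id is supplied.
CHECK constraints: 114 satisfies (shipment_id > 0); 'item42' satisfies (length(address) <= 255); 290.0 satisfies (lat > 0); 'abc' satisfies (length(destination) <= 255); 157 satisfies (eta >= 0).
No constraint is violated.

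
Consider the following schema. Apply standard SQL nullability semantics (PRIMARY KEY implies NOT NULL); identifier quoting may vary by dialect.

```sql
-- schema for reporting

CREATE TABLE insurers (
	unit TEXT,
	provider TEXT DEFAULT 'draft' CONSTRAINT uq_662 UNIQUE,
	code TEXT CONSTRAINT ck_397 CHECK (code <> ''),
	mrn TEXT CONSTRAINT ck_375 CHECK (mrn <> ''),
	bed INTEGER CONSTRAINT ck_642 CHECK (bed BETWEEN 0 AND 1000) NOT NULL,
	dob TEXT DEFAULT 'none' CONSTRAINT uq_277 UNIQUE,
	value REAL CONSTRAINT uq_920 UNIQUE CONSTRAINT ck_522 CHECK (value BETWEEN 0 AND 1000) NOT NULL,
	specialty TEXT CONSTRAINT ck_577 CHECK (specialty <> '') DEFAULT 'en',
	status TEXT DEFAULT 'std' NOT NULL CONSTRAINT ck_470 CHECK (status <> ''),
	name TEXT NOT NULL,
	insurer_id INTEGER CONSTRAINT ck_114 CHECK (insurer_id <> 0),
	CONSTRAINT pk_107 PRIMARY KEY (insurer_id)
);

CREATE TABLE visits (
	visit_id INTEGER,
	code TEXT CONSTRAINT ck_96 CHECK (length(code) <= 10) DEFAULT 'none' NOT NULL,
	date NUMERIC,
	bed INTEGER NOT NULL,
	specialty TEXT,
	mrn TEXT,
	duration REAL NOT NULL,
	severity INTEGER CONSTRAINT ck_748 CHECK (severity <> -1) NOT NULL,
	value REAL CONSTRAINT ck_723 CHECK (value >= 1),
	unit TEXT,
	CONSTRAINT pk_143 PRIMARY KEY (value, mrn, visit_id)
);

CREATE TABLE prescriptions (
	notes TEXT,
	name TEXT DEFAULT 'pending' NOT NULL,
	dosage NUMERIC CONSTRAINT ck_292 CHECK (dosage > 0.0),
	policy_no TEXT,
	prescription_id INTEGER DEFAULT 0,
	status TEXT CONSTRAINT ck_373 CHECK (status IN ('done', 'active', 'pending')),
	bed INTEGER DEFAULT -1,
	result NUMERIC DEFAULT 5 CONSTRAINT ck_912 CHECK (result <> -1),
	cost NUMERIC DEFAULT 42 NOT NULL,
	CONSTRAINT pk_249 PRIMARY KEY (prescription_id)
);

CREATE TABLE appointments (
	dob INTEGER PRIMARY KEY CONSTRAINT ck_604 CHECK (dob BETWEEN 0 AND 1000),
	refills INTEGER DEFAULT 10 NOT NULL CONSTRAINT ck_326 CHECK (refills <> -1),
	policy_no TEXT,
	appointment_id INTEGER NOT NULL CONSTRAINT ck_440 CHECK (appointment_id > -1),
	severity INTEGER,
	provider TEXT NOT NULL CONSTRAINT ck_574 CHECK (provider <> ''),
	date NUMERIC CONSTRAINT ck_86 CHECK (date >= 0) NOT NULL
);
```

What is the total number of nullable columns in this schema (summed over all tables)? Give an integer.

17

insurers: 6 nullable (unit, provider, code, mrn, dob, specialty — PK (insurer_id) and explicit NOT NULL columns excluded).
visits: 3 nullable (date, specialty, unit — PK (value, mrn, visit_id) and explicit NOT NULL columns excluded).
prescriptions: 6 nullable (notes, dosage, policy_no, status, bed, result — PK (prescription_id) and explicit NOT NULL columns excluded).
appointments: 2 nullable (policy_no, severity — PK (dob) and explicit NOT NULL columns excluded).
Total: 6 + 3 + 6 + 2 = 17.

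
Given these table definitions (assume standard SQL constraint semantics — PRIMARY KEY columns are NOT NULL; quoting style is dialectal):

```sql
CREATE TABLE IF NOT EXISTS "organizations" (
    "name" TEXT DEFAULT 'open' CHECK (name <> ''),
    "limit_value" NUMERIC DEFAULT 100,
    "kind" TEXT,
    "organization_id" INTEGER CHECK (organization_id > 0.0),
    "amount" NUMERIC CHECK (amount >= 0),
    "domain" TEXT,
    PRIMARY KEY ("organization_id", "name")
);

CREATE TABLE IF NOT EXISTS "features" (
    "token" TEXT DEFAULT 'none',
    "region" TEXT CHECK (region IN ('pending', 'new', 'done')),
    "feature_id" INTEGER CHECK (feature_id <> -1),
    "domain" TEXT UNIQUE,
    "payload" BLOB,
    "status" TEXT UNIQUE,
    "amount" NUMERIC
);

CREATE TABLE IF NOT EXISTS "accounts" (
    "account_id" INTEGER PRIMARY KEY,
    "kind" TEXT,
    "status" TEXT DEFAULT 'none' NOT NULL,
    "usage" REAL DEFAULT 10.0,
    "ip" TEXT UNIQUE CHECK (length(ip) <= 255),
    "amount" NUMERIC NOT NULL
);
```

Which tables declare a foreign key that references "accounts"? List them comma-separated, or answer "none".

none

No REFERENCES clause anywhere in the schema names accounts.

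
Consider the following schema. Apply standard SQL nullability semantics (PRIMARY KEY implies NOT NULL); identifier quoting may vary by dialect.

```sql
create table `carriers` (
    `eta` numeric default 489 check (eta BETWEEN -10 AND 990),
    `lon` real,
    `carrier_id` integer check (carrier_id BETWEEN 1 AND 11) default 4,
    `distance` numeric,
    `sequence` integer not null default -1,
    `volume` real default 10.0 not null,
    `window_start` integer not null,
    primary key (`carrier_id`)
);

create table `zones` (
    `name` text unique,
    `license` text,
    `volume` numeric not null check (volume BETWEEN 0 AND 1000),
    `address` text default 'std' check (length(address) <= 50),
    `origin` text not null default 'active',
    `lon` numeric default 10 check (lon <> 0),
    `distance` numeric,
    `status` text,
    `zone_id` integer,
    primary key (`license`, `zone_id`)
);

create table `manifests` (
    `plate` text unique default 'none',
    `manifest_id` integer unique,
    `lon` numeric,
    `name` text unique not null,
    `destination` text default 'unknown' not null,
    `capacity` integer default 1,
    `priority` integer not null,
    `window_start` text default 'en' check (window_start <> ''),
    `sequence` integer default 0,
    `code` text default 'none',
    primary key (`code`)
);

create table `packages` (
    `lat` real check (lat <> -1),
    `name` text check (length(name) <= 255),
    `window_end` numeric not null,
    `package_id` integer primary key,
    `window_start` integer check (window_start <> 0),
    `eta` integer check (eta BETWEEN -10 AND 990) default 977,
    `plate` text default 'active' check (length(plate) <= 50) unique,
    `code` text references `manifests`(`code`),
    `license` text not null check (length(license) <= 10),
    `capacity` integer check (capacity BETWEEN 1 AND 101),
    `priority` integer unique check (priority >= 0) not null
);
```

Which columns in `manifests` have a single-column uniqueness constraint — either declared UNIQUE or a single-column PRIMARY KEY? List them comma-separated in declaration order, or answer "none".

- plate: declared UNIQUE → unique.
- manifest_id: declared UNIQUE → unique.
- lon: no UNIQUE or single-column PK constraint.
- name: declared UNIQUE → unique.
- destination: no UNIQUE or single-column PK constraint.
- capacity: no UNIQUE or single-column PK constraint.
- priority: no UNIQUE or single-column PK constraint.
- window_start: no UNIQUE or single-column PK constraint.
- sequence: no UNIQUE or single-column PK constraint.
- code: single-column PRIMARY KEY → unique.

plate, manifest_id, name, code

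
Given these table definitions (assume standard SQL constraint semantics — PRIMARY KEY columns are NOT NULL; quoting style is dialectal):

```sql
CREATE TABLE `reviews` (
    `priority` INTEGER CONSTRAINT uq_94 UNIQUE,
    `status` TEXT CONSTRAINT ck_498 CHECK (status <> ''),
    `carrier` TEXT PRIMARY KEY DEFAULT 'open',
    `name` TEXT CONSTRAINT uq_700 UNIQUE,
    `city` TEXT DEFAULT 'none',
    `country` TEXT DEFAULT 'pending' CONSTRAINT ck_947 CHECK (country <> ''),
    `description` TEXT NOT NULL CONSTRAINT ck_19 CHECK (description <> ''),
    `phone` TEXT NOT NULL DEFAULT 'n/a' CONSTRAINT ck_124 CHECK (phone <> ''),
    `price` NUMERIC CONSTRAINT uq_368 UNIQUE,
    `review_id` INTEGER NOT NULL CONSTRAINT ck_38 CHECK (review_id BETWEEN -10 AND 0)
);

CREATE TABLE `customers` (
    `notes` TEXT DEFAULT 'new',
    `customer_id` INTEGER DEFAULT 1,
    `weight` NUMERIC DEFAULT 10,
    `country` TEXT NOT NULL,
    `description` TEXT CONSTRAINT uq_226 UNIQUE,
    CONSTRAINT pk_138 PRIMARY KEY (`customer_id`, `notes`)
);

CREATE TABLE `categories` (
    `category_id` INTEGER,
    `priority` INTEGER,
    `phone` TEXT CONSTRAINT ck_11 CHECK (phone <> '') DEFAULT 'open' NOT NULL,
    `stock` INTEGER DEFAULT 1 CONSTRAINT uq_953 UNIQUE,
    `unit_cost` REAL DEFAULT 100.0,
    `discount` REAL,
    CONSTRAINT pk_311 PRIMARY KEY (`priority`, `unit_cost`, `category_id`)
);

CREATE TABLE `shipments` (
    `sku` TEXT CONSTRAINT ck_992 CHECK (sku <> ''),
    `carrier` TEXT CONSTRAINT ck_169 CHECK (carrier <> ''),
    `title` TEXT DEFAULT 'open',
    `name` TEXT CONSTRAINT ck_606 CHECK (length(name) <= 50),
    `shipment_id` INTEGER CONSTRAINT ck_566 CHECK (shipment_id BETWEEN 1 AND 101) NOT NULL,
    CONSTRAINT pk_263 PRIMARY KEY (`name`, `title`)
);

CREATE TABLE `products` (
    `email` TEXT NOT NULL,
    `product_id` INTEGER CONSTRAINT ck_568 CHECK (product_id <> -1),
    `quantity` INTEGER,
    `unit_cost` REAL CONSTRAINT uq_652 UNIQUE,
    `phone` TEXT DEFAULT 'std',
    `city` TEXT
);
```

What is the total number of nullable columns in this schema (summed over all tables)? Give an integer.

reviews: 6 nullable (priority, status, name, city, country, price — PK (carrier) and explicit NOT NULL columns excluded).
customers: 2 nullable (weight, description — PK (customer_id, notes) and explicit NOT NULL columns excluded).
categories: 2 nullable (stock, discount — PK (priority, unit_cost, category_id) and explicit NOT NULL columns excluded).
shipments: 2 nullable (sku, carrier — PK (name, title) and explicit NOT NULL columns excluded).
products: 5 nullable (product_id, quantity, unit_cost, phone, city — PK none and explicit NOT NULL columns excluded).
Total: 6 + 2 + 2 + 2 + 5 = 17.

17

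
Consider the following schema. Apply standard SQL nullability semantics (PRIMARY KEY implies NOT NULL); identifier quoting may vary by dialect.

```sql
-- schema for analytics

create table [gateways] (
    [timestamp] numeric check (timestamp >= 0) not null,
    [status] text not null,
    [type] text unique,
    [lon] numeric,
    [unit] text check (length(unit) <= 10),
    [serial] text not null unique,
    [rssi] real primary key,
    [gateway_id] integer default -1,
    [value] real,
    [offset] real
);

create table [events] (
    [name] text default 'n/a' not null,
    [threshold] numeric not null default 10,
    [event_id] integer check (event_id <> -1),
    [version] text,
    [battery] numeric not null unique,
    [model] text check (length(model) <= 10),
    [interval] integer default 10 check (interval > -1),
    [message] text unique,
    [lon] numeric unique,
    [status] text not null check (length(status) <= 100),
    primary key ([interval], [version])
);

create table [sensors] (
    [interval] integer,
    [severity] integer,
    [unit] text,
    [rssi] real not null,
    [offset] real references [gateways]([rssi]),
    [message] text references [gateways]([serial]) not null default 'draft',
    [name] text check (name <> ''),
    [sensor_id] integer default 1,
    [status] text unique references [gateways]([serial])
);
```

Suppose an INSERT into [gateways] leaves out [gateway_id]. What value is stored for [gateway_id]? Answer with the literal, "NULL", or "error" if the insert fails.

gateway_id has an explicit DEFAULT -1.
When the column is omitted from an INSERT, that default is used.

-1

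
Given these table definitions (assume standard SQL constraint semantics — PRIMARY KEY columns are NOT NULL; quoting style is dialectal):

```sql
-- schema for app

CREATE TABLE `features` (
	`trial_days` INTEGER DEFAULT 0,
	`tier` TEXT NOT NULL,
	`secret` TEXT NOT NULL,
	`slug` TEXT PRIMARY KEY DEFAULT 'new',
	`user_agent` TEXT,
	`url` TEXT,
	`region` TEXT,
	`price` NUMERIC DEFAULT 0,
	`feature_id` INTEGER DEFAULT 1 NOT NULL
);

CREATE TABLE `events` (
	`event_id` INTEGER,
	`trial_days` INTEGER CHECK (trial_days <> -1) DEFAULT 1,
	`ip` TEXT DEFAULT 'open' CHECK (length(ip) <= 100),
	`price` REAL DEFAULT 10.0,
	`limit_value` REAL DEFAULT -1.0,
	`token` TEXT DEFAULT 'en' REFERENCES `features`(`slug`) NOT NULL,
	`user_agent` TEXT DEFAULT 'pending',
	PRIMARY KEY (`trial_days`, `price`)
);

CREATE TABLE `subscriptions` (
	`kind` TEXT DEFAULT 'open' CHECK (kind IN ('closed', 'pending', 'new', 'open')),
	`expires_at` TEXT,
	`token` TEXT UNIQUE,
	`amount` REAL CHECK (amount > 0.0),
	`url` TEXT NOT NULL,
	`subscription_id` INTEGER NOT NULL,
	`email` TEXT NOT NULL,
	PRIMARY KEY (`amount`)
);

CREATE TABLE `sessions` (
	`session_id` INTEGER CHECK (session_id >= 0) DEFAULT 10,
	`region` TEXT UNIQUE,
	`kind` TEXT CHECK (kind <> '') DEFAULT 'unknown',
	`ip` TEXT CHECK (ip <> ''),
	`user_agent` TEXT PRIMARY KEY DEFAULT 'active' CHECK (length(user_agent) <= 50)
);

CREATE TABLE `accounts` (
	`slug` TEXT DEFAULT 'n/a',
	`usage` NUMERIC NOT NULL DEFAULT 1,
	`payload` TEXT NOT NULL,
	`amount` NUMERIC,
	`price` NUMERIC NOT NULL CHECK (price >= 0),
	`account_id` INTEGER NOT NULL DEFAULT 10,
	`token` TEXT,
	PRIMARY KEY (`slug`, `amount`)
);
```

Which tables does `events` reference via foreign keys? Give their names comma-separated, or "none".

features

- token REFERENCES features(slug).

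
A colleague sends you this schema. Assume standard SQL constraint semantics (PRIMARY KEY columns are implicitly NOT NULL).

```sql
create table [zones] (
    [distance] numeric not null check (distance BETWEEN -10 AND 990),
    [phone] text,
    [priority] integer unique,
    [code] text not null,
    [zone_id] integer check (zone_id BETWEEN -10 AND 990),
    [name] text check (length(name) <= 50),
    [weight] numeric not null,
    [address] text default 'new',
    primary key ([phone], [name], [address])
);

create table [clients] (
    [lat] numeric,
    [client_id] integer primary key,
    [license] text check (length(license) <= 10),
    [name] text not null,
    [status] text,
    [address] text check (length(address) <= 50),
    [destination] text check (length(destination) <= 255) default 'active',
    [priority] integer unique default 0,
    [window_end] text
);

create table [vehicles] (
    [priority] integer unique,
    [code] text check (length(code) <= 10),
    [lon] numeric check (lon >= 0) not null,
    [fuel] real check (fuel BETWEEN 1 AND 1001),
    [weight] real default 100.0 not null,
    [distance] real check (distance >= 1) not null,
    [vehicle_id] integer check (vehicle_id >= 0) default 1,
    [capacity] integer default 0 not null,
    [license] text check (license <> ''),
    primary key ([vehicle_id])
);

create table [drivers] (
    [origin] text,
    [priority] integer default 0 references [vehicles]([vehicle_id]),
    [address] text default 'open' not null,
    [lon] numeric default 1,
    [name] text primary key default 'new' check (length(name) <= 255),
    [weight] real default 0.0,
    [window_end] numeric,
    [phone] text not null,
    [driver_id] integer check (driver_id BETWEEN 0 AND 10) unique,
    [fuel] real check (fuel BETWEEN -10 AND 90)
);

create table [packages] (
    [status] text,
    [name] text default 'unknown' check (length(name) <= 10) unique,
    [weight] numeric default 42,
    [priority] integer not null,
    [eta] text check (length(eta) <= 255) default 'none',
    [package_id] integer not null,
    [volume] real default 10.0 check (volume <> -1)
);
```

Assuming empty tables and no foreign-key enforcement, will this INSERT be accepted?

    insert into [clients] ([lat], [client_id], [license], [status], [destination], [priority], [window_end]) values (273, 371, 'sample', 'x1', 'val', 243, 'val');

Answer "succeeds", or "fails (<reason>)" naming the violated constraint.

name is omitted from the column list and has no DEFAULT, so it would receive NULL.
But name is declared NOT NULL.

fails (NOT NULL on name)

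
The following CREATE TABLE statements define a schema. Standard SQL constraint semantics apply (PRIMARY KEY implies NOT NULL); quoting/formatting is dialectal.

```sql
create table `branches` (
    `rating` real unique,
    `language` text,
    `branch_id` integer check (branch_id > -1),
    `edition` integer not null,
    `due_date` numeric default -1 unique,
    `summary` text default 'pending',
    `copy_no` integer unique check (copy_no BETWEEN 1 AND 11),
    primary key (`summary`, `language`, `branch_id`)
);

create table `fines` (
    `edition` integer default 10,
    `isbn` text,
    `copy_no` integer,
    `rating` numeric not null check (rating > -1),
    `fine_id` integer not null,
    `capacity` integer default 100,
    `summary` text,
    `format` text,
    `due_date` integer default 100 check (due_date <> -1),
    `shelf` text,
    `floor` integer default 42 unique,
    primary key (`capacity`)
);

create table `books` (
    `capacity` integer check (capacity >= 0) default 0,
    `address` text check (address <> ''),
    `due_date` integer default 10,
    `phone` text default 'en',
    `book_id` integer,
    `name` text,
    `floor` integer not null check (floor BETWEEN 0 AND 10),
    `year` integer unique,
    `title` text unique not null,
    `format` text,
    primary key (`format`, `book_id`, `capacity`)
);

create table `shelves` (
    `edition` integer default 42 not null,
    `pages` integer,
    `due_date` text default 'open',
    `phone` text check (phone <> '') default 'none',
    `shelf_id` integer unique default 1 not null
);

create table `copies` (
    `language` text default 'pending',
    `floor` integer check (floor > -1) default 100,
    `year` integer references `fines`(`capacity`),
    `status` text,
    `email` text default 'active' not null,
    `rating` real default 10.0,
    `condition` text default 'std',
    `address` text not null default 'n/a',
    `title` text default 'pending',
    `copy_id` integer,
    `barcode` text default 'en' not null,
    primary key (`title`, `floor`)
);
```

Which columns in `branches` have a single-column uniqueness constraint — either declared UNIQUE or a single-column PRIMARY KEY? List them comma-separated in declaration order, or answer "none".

rating, due_date, copy_no

- rating: declared UNIQUE → unique.
- language: part of a composite PRIMARY KEY — only the tuple is unique, not this column on its own.
- branch_id: part of a composite PRIMARY KEY — only the tuple is unique, not this column on its own.
- edition: no UNIQUE or single-column PK constraint.
- due_date: declared UNIQUE → unique.
- summary: part of a composite PRIMARY KEY — only the tuple is unique, not this column on its own.
- copy_no: declared UNIQUE → unique.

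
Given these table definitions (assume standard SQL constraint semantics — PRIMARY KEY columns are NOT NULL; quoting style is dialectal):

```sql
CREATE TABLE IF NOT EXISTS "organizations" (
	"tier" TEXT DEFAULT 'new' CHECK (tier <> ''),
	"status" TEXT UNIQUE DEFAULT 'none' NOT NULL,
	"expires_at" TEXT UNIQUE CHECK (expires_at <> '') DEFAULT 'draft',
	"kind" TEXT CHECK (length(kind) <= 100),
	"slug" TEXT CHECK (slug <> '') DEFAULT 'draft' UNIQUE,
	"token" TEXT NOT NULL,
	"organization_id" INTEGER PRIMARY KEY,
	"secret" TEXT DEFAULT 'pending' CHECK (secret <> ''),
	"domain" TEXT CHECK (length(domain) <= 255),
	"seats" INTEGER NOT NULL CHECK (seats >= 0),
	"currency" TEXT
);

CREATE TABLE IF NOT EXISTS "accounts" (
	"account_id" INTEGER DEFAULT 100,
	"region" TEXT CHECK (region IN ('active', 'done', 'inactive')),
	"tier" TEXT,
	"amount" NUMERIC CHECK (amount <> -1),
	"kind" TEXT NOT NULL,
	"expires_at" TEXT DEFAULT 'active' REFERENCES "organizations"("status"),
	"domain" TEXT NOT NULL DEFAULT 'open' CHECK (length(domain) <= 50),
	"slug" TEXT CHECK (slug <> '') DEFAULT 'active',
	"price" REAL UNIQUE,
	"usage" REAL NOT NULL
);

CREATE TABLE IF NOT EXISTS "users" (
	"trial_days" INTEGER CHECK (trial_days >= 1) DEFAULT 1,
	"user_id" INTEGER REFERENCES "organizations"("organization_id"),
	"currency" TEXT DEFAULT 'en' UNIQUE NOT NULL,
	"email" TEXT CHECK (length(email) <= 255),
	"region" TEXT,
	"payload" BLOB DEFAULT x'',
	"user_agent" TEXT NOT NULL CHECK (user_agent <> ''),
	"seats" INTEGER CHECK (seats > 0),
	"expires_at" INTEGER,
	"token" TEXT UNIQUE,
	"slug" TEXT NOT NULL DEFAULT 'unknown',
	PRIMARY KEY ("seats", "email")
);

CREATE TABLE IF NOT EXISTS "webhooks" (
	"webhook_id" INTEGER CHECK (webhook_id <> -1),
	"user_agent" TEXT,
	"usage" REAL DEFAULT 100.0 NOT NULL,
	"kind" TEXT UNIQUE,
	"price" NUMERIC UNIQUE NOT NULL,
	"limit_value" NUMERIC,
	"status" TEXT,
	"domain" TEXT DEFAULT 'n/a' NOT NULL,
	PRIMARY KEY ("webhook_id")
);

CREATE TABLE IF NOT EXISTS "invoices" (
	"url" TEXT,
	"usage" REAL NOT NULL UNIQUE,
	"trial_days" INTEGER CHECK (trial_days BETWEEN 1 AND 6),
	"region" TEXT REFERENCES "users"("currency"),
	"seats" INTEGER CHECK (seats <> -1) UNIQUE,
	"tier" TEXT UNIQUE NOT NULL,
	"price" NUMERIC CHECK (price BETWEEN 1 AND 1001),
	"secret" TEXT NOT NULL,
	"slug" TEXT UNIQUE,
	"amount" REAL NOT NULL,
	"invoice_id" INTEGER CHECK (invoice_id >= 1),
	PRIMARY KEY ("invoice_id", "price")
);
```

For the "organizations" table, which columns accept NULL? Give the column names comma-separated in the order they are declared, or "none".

- tier: CHECK does not forbid NULL (a CHECK constraint passes when its expression is NULL) → nullable.
- status: declared NOT NULL → not nullable.
- expires_at: CHECK does not forbid NULL (a CHECK constraint passes when its expression is NULL) → nullable.
- kind: CHECK does not forbid NULL (a CHECK constraint passes when its expression is NULL) → nullable.
- slug: CHECK does not forbid NULL (a CHECK constraint passes when its expression is NULL) → nullable.
- token: declared NOT NULL → not nullable.
- organization_id: part of the PRIMARY KEY, which implies NOT NULL → not nullable.
- secret: CHECK does not forbid NULL (a CHECK constraint passes when its expression is NULL) → nullable.
- domain: CHECK does not forbid NULL (a CHECK constraint passes when its expression is NULL) → nullable.
- seats: declared NOT NULL → not nullable.
- currency: no NOT NULL constraint applies → nullable.

tier, expires_at, kind, slug, secret, domain, currency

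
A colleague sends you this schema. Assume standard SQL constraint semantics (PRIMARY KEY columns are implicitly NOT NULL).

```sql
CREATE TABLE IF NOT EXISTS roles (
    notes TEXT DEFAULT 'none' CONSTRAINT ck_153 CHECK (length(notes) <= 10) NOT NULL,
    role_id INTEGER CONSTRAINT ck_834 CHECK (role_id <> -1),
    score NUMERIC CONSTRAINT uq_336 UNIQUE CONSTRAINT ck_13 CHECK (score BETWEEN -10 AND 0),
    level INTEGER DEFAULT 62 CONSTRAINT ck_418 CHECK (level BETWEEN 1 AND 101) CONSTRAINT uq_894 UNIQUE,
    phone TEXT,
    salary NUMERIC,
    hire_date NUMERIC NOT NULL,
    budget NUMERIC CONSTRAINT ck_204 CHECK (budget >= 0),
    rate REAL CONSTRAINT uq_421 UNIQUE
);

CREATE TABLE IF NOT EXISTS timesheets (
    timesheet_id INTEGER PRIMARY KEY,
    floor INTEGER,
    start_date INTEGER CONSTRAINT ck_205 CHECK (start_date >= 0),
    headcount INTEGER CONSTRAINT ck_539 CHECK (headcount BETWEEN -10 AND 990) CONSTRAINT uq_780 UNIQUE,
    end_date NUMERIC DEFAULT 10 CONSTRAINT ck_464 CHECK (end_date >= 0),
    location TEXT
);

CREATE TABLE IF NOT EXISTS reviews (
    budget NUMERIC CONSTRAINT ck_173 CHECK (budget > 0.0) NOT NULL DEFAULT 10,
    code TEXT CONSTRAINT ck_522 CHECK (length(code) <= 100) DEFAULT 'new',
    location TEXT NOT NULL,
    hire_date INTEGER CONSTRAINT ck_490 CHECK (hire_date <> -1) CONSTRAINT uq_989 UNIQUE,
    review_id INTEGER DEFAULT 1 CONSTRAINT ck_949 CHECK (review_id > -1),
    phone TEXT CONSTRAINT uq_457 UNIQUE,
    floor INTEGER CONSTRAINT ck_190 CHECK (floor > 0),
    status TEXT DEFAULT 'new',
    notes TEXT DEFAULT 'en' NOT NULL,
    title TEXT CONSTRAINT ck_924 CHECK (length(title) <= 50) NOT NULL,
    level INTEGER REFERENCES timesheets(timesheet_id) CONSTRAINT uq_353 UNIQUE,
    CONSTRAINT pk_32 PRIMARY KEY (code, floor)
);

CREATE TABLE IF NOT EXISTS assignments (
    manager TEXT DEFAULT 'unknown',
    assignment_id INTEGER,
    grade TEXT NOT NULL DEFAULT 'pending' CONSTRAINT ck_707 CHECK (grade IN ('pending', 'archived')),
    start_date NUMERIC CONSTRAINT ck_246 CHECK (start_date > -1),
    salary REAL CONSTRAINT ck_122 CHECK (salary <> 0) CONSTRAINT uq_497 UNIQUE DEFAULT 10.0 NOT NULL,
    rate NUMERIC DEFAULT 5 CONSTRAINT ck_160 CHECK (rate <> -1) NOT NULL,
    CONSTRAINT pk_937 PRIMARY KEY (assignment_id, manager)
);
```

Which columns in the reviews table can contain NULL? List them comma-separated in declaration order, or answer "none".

hire_date, review_id, phone, status, level

- budget: declared NOT NULL → not nullable.
- code: part of the PRIMARY KEY, which implies NOT NULL → not nullable.
- location: declared NOT NULL → not nullable.
- hire_date: CHECK does not forbid NULL (a CHECK constraint passes when its expression is NULL) → nullable.
- review_id: CHECK does not forbid NULL (a CHECK constraint passes when its expression is NULL) → nullable.
- phone: UNIQUE does not imply NOT NULL → nullable.
- floor: part of the PRIMARY KEY, which implies NOT NULL → not nullable.
- status: DEFAULT only fills an omitted column; an explicit NULL is still allowed → nullable.
- notes: declared NOT NULL → not nullable.
- title: declared NOT NULL → not nullable.
- level: a foreign key column may be NULL unless separately constrained → nullable.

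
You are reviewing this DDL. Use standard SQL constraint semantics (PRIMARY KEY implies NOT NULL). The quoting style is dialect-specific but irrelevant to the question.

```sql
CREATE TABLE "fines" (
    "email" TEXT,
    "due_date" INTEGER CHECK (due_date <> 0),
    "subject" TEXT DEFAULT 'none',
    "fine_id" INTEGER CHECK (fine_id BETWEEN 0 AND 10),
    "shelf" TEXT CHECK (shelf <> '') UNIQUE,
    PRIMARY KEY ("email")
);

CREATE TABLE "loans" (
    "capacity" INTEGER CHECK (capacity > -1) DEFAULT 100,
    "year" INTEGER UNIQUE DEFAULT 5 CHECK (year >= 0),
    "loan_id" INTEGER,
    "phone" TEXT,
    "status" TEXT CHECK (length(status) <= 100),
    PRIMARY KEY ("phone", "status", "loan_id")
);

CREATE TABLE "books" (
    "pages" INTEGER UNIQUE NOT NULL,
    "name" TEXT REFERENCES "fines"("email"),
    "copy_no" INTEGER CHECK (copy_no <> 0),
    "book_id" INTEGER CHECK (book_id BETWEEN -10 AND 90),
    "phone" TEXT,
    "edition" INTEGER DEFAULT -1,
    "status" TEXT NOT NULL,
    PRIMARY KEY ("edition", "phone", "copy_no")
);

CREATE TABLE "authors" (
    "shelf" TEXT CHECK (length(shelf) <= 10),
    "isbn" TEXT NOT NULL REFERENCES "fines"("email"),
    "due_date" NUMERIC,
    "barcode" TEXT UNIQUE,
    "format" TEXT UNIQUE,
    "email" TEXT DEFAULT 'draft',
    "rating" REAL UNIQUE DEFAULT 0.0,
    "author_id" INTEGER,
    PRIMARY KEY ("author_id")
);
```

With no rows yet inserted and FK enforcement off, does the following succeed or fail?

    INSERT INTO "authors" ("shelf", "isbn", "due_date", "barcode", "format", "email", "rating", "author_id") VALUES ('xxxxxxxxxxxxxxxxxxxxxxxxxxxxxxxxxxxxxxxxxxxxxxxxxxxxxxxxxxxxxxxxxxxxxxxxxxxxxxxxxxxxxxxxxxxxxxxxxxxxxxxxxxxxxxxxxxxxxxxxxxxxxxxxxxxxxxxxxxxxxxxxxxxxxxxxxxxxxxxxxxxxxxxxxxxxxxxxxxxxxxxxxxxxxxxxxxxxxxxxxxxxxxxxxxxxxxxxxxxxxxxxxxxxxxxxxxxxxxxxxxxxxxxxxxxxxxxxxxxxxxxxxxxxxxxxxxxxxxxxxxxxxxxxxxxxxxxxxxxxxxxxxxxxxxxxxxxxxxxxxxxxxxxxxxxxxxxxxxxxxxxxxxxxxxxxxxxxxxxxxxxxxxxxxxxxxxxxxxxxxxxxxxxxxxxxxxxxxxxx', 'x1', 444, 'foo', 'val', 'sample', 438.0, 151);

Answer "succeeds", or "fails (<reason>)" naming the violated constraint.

The value 'xxxxxxxxxxxxxxxxxxxxxxxxxxxxxxxxxxxxxxxxxxxxxxxxxxxxxxxxxxxxxxxxxxxxxxxxxxxxxxxxxxxxxxxxxxxxxxxxxxxxxxxxxxxxxxxxxxxxxxxxxxxxxxxxxxxxxxxxxxxxxxxxxxxxxxxxxxxxxxxxxxxxxxxxxxxxxxxxxxxxxxxxxxxxxxxxxxxxxxxxxxxxxxxxxxxxxxxxxxxxxxxxxxxxxxxxxxxxxxxxxxxxxxxxxxxxxxxxxxxxxxxxxxxxxxxxxxxxxxxxxxxxxxxxxxxxxxxxxxxxxxxxxxxxxxxxxxxxxxxxxxxxxxxxxxxxxxxxxxxxxxxxxxxxxxxxxxxxxxxxxxxxxxxxxxxxxxxxxxxxxxxxxxxxxxxxxxxxxxxx' for shelf violates CHECK (length(shelf) <= 10).

fails (CHECK on shelf)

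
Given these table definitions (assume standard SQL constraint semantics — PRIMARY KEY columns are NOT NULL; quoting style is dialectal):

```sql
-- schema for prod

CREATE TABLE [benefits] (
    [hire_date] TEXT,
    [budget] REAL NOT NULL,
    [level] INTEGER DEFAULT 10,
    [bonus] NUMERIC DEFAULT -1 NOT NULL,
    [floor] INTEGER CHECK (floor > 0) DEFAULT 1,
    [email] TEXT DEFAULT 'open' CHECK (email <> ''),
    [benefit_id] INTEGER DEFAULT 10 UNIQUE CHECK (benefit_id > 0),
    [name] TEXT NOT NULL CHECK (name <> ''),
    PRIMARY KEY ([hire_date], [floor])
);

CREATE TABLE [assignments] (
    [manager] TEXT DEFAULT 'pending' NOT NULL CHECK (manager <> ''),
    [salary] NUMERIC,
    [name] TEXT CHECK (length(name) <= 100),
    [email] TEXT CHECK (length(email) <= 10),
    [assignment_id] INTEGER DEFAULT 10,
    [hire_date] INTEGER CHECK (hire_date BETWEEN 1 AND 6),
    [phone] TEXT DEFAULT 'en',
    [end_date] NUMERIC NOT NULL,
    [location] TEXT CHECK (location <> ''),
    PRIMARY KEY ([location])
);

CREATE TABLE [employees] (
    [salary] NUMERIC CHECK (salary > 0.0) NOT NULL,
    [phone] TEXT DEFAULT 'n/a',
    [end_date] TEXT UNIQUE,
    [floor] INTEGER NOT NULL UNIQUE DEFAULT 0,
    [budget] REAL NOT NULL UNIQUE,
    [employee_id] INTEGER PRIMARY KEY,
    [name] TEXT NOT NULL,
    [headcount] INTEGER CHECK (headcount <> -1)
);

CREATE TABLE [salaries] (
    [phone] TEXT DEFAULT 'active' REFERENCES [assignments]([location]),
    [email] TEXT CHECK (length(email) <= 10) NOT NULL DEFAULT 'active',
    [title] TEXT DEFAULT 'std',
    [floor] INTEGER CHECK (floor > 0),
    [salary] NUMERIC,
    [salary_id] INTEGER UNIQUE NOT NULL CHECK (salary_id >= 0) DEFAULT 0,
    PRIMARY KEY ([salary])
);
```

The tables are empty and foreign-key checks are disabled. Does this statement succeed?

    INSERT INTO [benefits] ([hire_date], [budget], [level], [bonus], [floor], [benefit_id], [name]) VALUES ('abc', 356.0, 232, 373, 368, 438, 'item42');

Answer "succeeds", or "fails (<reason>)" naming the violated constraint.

NOT NULL columns: bonus is supplied; budget is supplied; floor is supplied; hire_date is supplied; name is supplied.
CHECK constraints: 368 satisfies (floor > 0); 438 satisfies (benefit_id > 0); 'item42' satisfies (name <> '').
No constraint is violated.

succeeds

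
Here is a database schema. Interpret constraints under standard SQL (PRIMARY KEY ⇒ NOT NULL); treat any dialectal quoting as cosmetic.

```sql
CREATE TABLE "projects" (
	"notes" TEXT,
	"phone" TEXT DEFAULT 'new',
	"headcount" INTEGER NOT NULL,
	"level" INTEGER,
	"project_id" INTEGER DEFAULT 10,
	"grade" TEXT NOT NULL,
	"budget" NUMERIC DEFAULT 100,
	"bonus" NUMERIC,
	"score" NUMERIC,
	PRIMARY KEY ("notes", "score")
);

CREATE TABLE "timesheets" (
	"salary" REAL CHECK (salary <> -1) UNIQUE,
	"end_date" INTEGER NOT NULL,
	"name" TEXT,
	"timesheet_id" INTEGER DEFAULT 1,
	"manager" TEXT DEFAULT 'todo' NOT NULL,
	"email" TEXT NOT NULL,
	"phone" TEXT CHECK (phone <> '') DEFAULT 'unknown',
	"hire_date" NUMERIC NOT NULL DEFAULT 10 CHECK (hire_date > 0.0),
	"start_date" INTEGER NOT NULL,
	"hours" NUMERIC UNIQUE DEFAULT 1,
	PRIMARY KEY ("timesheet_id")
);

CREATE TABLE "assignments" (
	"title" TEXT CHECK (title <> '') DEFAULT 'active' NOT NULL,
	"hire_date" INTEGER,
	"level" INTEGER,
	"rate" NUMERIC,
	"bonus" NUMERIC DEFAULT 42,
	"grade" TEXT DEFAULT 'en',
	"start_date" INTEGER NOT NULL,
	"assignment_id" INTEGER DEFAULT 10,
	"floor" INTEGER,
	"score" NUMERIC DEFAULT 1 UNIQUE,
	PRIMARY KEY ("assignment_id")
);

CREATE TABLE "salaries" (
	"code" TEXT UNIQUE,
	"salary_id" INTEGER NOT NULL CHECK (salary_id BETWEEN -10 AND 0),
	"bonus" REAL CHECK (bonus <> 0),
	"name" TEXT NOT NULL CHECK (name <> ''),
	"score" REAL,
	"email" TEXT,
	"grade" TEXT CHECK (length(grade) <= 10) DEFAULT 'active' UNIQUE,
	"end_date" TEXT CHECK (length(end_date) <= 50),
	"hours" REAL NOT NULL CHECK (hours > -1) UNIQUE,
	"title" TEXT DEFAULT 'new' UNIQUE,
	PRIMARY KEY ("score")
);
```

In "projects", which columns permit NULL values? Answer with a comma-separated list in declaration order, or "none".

- notes: part of the PRIMARY KEY, which implies NOT NULL → not nullable.
- phone: DEFAULT only fills an omitted column; an explicit NULL is still allowed → nullable.
- headcount: declared NOT NULL → not nullable.
- level: no NOT NULL constraint applies → nullable.
- project_id: DEFAULT only fills an omitted column; an explicit NULL is still allowed → nullable.
- grade: declared NOT NULL → not nullable.
- budget: DEFAULT only fills an omitted column; an explicit NULL is still allowed → nullable.
- bonus: no NOT NULL constraint applies → nullable.
- score: part of the PRIMARY KEY, which implies NOT NULL → not nullable.

phone, level, project_id, budget, bonus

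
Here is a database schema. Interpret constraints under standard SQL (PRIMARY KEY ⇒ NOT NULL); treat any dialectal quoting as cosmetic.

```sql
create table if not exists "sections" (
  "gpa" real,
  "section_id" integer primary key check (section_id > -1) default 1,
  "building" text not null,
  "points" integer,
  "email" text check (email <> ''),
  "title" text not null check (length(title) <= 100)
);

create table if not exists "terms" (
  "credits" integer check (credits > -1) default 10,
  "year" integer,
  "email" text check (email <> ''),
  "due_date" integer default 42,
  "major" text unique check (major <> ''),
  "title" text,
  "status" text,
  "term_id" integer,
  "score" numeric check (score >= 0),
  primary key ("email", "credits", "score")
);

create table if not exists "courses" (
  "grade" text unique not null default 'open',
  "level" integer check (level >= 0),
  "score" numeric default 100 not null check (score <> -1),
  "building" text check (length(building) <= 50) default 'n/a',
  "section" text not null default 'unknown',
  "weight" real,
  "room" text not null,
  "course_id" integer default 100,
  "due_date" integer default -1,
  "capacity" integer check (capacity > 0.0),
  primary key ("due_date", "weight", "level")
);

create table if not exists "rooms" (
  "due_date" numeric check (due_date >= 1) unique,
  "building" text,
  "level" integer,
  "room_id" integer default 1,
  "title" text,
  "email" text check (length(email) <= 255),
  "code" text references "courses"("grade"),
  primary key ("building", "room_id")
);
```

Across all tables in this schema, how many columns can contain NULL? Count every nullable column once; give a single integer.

17

sections: 3 nullable (gpa, points, email — PK (section_id) and explicit NOT NULL columns excluded).
terms: 6 nullable (year, due_date, major, title, status, term_id — PK (email, credits, score) and explicit NOT NULL columns excluded).
courses: 3 nullable (building, course_id, capacity — PK (due_date, weight, level) and explicit NOT NULL columns excluded).
rooms: 5 nullable (due_date, level, title, email, code — PK (building, room_id) and explicit NOT NULL columns excluded).
Total: 3 + 6 + 3 + 5 = 17.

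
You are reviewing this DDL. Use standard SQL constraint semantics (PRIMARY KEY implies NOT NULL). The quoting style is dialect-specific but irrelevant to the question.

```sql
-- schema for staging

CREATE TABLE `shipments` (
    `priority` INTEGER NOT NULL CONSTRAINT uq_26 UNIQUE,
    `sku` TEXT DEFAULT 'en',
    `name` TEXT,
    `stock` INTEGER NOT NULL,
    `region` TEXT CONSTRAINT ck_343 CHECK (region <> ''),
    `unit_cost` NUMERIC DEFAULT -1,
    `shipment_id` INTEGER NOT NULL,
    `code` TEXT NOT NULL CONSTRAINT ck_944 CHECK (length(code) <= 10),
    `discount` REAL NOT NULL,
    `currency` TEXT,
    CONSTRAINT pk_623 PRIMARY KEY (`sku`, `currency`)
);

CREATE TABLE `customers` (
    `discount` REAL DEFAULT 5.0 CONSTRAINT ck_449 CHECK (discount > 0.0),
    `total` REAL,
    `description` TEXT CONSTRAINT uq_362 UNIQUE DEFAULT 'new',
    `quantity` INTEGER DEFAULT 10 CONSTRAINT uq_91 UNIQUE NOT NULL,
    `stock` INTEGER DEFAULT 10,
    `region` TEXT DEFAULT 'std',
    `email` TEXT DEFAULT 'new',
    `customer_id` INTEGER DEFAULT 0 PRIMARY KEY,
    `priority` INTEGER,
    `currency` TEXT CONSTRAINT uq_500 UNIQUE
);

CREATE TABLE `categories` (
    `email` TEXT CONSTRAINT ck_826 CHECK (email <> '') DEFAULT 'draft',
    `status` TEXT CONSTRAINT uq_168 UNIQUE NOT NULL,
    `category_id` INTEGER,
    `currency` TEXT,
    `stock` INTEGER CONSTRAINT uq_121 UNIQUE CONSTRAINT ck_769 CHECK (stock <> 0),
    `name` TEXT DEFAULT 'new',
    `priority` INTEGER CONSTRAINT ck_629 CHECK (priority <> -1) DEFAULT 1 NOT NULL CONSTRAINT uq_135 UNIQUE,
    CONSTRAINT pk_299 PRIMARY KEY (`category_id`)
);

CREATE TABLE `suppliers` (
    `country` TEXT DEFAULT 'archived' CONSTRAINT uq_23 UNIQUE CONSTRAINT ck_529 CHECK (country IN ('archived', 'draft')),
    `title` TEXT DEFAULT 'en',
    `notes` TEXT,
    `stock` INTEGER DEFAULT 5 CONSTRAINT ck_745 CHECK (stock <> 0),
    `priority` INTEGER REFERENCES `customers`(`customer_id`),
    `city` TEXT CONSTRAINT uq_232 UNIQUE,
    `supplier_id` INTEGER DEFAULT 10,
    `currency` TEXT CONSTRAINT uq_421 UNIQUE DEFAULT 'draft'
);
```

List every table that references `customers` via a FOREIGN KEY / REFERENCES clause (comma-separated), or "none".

- suppliers.priority references customers(customer_id).

suppliers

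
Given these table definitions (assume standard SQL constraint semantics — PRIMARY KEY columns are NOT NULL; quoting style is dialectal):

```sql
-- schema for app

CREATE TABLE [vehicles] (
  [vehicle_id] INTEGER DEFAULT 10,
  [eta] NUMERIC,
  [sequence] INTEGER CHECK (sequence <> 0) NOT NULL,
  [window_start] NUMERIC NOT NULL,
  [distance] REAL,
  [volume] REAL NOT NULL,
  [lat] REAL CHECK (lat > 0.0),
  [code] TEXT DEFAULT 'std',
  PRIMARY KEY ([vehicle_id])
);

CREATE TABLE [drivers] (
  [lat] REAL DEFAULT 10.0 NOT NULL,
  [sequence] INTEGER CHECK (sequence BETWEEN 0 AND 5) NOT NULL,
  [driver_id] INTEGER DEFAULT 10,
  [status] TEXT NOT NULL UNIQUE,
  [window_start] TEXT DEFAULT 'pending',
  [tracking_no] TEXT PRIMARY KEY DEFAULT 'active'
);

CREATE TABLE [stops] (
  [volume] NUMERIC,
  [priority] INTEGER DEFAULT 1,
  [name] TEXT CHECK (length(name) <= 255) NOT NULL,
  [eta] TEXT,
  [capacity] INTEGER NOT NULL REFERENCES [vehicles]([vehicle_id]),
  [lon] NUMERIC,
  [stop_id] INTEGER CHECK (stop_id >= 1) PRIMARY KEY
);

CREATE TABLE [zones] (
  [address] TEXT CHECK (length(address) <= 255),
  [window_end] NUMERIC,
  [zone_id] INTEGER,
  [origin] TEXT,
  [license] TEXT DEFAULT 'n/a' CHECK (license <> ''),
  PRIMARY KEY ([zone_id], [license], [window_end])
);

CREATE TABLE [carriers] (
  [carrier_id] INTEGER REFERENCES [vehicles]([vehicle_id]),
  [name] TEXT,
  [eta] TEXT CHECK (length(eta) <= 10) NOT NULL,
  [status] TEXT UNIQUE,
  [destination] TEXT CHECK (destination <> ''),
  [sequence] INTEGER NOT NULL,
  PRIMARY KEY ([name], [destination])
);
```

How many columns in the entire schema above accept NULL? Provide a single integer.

14

vehicles: 4 nullable (eta, distance, lat, code — PK (vehicle_id) and explicit NOT NULL columns excluded).
drivers: 2 nullable (driver_id, window_start — PK (tracking_no) and explicit NOT NULL columns excluded).
stops: 4 nullable (volume, priority, eta, lon — PK (stop_id) and explicit NOT NULL columns excluded).
zones: 2 nullable (address, origin — PK (zone_id, license, window_end) and explicit NOT NULL columns excluded).
carriers: 2 nullable (carrier_id, status — PK (name, destination) and explicit NOT NULL columns excluded).
Total: 4 + 2 + 4 + 2 + 2 = 14.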